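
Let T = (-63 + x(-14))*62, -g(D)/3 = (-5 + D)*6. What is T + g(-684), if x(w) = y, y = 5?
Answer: 8806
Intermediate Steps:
g(D) = 90 - 18*D (g(D) = -3*(-5 + D)*6 = -3*(-30 + 6*D) = 90 - 18*D)
x(w) = 5
T = -3596 (T = (-63 + 5)*62 = -58*62 = -3596)
T + g(-684) = -3596 + (90 - 18*(-684)) = -3596 + (90 + 12312) = -3596 + 12402 = 8806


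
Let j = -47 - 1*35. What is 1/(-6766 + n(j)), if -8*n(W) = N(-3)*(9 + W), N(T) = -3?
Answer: -8/54347 ≈ -0.00014720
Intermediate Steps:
j = -82 (j = -47 - 35 = -82)
n(W) = 27/8 + 3*W/8 (n(W) = -(-3)*(9 + W)/8 = -(-27 - 3*W)/8 = 27/8 + 3*W/8)
1/(-6766 + n(j)) = 1/(-6766 + (27/8 + (3/8)*(-82))) = 1/(-6766 + (27/8 - 123/4)) = 1/(-6766 - 219/8) = 1/(-54347/8) = -8/54347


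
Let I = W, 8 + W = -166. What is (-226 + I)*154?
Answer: -61600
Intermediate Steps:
W = -174 (W = -8 - 166 = -174)
I = -174
(-226 + I)*154 = (-226 - 174)*154 = -400*154 = -61600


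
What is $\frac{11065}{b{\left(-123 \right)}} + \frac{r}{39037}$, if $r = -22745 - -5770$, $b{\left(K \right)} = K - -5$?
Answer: $- \frac{433947455}{4606366} \approx -94.206$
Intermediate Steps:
$b{\left(K \right)} = 5 + K$ ($b{\left(K \right)} = K + 5 = 5 + K$)
$r = -16975$ ($r = -22745 + 5770 = -16975$)
$\frac{11065}{b{\left(-123 \right)}} + \frac{r}{39037} = \frac{11065}{5 - 123} - \frac{16975}{39037} = \frac{11065}{-118} - \frac{16975}{39037} = 11065 \left(- \frac{1}{118}\right) - \frac{16975}{39037} = - \frac{11065}{118} - \frac{16975}{39037} = - \frac{433947455}{4606366}$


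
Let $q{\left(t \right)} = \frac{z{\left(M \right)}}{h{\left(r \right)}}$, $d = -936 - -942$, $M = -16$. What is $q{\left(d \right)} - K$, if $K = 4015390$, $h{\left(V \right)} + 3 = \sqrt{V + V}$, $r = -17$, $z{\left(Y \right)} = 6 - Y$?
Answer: $- \frac{172661836}{43} - \frac{22 i \sqrt{34}}{43} \approx -4.0154 \cdot 10^{6} - 2.9833 i$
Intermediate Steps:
$h{\left(V \right)} = -3 + \sqrt{2} \sqrt{V}$ ($h{\left(V \right)} = -3 + \sqrt{V + V} = -3 + \sqrt{2 V} = -3 + \sqrt{2} \sqrt{V}$)
$d = 6$ ($d = -936 + 942 = 6$)
$q{\left(t \right)} = \frac{22}{-3 + i \sqrt{34}}$ ($q{\left(t \right)} = \frac{6 - -16}{-3 + \sqrt{2} \sqrt{-17}} = \frac{6 + 16}{-3 + \sqrt{2} i \sqrt{17}} = \frac{22}{-3 + i \sqrt{34}}$)
$q{\left(d \right)} - K = \left(- \frac{66}{43} - \frac{22 i \sqrt{34}}{43}\right) - 4015390 = - \frac{172661836}{43} - \frac{22 i \sqrt{34}}{43}$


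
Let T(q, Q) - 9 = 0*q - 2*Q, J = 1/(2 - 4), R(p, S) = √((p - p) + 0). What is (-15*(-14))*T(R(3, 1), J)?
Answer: 2100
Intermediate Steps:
R(p, S) = 0 (R(p, S) = √(0 + 0) = √0 = 0)
J = -½ (J = 1/(-2) = -½ ≈ -0.50000)
T(q, Q) = 9 - 2*Q (T(q, Q) = 9 + (0*q - 2*Q) = 9 + (0 - 2*Q) = 9 - 2*Q)
(-15*(-14))*T(R(3, 1), J) = (-15*(-14))*(9 - 2*(-½)) = 210*(9 + 1) = 210*10 = 2100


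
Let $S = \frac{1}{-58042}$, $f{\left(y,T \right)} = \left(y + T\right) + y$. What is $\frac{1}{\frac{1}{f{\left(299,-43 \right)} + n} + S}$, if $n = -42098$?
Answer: $- \frac{2411238806}{99585} \approx -24213.0$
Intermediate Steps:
$f{\left(y,T \right)} = T + 2 y$ ($f{\left(y,T \right)} = \left(T + y\right) + y = T + 2 y$)
$S = - \frac{1}{58042} \approx -1.7229 \cdot 10^{-5}$
$\frac{1}{\frac{1}{f{\left(299,-43 \right)} + n} + S} = \frac{1}{\frac{1}{\left(-43 + 2 \cdot 299\right) - 42098} - \frac{1}{58042}} = \frac{1}{\frac{1}{\left(-43 + 598\right) - 42098} - \frac{1}{58042}} = \frac{1}{\frac{1}{555 - 42098} - \frac{1}{58042}} = \frac{1}{\frac{1}{-41543} - \frac{1}{58042}} = \frac{1}{- \frac{1}{41543} - \frac{1}{58042}} = \frac{1}{- \frac{99585}{2411238806}} = - \frac{2411238806}{99585}$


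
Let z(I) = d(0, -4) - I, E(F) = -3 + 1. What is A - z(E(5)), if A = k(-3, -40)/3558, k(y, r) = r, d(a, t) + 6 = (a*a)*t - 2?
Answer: 10654/1779 ≈ 5.9888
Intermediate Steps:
d(a, t) = -8 + t*a² (d(a, t) = -6 + ((a*a)*t - 2) = -6 + (a²*t - 2) = -6 + (t*a² - 2) = -6 + (-2 + t*a²) = -8 + t*a²)
E(F) = -2
z(I) = -8 - I (z(I) = (-8 - 4*0²) - I = (-8 - 4*0) - I = (-8 + 0) - I = -8 - I)
A = -20/1779 (A = -40/3558 = -40*1/3558 = -20/1779 ≈ -0.011242)
A - z(E(5)) = -20/1779 - (-8 - 1*(-2)) = -20/1779 - (-8 + 2) = -20/1779 - 1*(-6) = -20/1779 + 6 = 10654/1779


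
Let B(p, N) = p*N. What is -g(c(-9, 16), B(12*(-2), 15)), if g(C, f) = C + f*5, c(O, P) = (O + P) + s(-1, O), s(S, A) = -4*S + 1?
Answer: 1788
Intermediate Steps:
B(p, N) = N*p
s(S, A) = 1 - 4*S
c(O, P) = 5 + O + P (c(O, P) = (O + P) + (1 - 4*(-1)) = (O + P) + (1 + 4) = (O + P) + 5 = 5 + O + P)
g(C, f) = C + 5*f
-g(c(-9, 16), B(12*(-2), 15)) = -((5 - 9 + 16) + 5*(15*(12*(-2)))) = -(12 + 5*(15*(-24))) = -(12 + 5*(-360)) = -(12 - 1800) = -1*(-1788) = 1788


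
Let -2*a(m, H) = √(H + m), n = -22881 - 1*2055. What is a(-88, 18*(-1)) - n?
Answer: 24936 - I*√106/2 ≈ 24936.0 - 5.1478*I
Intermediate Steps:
n = -24936 (n = -22881 - 2055 = -24936)
a(m, H) = -√(H + m)/2
a(-88, 18*(-1)) - n = -√(18*(-1) - 88)/2 - 1*(-24936) = -√(-18 - 88)/2 + 24936 = -I*√106/2 + 24936 = 24936 - I*√106/2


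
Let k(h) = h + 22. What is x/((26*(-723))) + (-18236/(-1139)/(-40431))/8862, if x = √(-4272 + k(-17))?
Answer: -9118/204051577779 - I*√4267/18798 ≈ -4.4685e-8 - 0.003475*I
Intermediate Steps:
k(h) = 22 + h
x = I*√4267 (x = √(-4272 + (22 - 17)) = √(-4272 + 5) = √(-4267) = I*√4267 ≈ 65.322*I)
x/((26*(-723))) + (-18236/(-1139)/(-40431))/8862 = (I*√4267)/((26*(-723))) + (-18236/(-1139)/(-40431))/8862 = (I*√4267)/(-18798) + (-18236*(-1/1139)*(-1/40431))*(1/8862) = (I*√4267)*(-1/18798) + ((18236/1139)*(-1/40431))*(1/8862) = -I*√4267/18798 - 18236/46050909*1/8862 = -I*√4267/18798 - 9118/204051577779 = -9118/204051577779 - I*√4267/18798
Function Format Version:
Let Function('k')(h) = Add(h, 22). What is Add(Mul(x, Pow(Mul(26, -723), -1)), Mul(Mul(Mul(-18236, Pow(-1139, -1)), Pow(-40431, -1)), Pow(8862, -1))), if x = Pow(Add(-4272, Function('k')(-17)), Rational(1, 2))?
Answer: Add(Rational(-9118, 204051577779), Mul(Rational(-1, 18798), I, Pow(4267, Rational(1, 2)))) ≈ Add(-4.4685e-8, Mul(-0.0034750, I))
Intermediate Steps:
Function('k')(h) = Add(22, h)
x = Mul(I, Pow(4267, Rational(1, 2))) (x = Pow(Add(-4272, Add(22, -17)), Rational(1, 2)) = Pow(Add(-4272, 5), Rational(1, 2)) = Pow(-4267, Rational(1, 2)) = Mul(I, Pow(4267, Rational(1, 2))) ≈ Mul(65.322, I))
Add(Mul(x, Pow(Mul(26, -723), -1)), Mul(Mul(Mul(-18236, Pow(-1139, -1)), Pow(-40431, -1)), Pow(8862, -1))) = Add(Mul(Mul(I, Pow(4267, Rational(1, 2))), Pow(Mul(26, -723), -1)), Mul(Mul(Mul(-18236, Pow(-1139, -1)), Pow(-40431, -1)), Pow(8862, -1))) = Add(Mul(Mul(I, Pow(4267, Rational(1, 2))), Pow(-18798, -1)), Mul(Mul(Mul(-18236, Rational(-1, 1139)), Rational(-1, 40431)), Rational(1, 8862))) = Add(Mul(Mul(I, Pow(4267, Rational(1, 2))), Rational(-1, 18798)), Mul(Mul(Rational(18236, 1139), Rational(-1, 40431)), Rational(1, 8862))) = Add(Mul(Rational(-1, 18798), I, Pow(4267, Rational(1, 2))), Mul(Rational(-18236, 46050909), Rational(1, 8862))) = Add(Mul(Rational(-1, 18798), I, Pow(4267, Rational(1, 2))), Rational(-9118, 204051577779)) = Add(Rational(-9118, 204051577779), Mul(Rational(-1, 18798), I, Pow(4267, Rational(1, 2))))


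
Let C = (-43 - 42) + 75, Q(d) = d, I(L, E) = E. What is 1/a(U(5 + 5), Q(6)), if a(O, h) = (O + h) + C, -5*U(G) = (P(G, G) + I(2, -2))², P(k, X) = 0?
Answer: -5/24 ≈ -0.20833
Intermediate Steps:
C = -10 (C = -85 + 75 = -10)
U(G) = -⅘ (U(G) = -(0 - 2)²/5 = -⅕*(-2)² = -⅕*4 = -⅘)
a(O, h) = -10 + O + h (a(O, h) = (O + h) - 10 = -10 + O + h)
1/a(U(5 + 5), Q(6)) = 1/(-10 - ⅘ + 6) = 1/(-24/5) = -5/24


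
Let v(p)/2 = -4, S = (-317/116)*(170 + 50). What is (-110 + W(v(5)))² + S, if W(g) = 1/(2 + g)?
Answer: 12043049/1044 ≈ 11535.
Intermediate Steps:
S = -17435/29 (S = -317*1/116*220 = -317/116*220 = -17435/29 ≈ -601.21)
v(p) = -8 (v(p) = 2*(-4) = -8)
(-110 + W(v(5)))² + S = (-110 + 1/(2 - 8))² - 17435/29 = (-110 + 1/(-6))² - 17435/29 = (-110 - ⅙)² - 17435/29 = (-661/6)² - 17435/29 = 436921/36 - 17435/29 = 12043049/1044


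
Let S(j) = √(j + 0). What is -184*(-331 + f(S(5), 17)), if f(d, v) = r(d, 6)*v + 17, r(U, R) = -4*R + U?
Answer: 132848 - 3128*√5 ≈ 1.2585e+5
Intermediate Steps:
S(j) = √j
r(U, R) = U - 4*R
f(d, v) = 17 + v*(-24 + d) (f(d, v) = (d - 4*6)*v + 17 = (d - 24)*v + 17 = (-24 + d)*v + 17 = v*(-24 + d) + 17 = 17 + v*(-24 + d))
-184*(-331 + f(S(5), 17)) = -184*(-331 + (17 + 17*(-24 + √5))) = -184*(-331 + (17 + (-408 + 17*√5))) = -184*(-331 + (-391 + 17*√5)) = -184*(-722 + 17*√5) = 132848 - 3128*√5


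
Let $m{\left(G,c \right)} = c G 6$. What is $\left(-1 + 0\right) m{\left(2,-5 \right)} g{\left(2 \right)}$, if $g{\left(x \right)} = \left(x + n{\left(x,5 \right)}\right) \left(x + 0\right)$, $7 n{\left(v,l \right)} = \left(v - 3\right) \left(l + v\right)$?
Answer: $120$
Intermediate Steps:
$m{\left(G,c \right)} = 6 G c$ ($m{\left(G,c \right)} = G c 6 = 6 G c$)
$n{\left(v,l \right)} = \frac{\left(-3 + v\right) \left(l + v\right)}{7}$ ($n{\left(v,l \right)} = \frac{\left(v - 3\right) \left(l + v\right)}{7} = \frac{\left(-3 + v\right) \left(l + v\right)}{7}$)
$g{\left(x \right)} = x \left(- \frac{15}{7} + \frac{x^{2}}{7} + \frac{9 x}{7}\right)$ ($g{\left(x \right)} = \left(x + \left(\left(- \frac{3}{7}\right) 5 - \frac{3 x}{7} + \frac{x^{2}}{7} + \frac{1}{7} \cdot 5 x\right)\right) \left(x + 0\right) = \left(x + \left(- \frac{15}{7} - \frac{3 x}{7} + \frac{x^{2}}{7} + \frac{5 x}{7}\right)\right) x = \left(x + \left(- \frac{15}{7} + \frac{x^{2}}{7} + \frac{2 x}{7}\right)\right) x = \left(- \frac{15}{7} + \frac{x^{2}}{7} + \frac{9 x}{7}\right) x = x \left(- \frac{15}{7} + \frac{x^{2}}{7} + \frac{9 x}{7}\right)$)
$\left(-1 + 0\right) m{\left(2,-5 \right)} g{\left(2 \right)} = \left(-1 + 0\right) 6 \cdot 2 \left(-5\right) \frac{1}{7} \cdot 2 \left(-15 + 2^{2} + 9 \cdot 2\right) = \left(-1\right) \left(-60\right) \frac{1}{7} \cdot 2 \left(-15 + 4 + 18\right) = 60 \cdot \frac{1}{7} \cdot 2 \cdot 7 = 60 \cdot 2 = 120$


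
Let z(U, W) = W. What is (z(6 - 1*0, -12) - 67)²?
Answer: 6241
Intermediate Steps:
(z(6 - 1*0, -12) - 67)² = (-12 - 67)² = (-79)² = 6241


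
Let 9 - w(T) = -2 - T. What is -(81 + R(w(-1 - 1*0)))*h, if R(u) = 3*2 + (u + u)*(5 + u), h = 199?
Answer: -77013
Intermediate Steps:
w(T) = 11 + T (w(T) = 9 - (-2 - T) = 9 + (2 + T) = 11 + T)
R(u) = 6 + 2*u*(5 + u) (R(u) = 6 + (2*u)*(5 + u) = 6 + 2*u*(5 + u))
-(81 + R(w(-1 - 1*0)))*h = -(81 + (6 + 2*(11 + (-1 - 1*0))**2 + 10*(11 + (-1 - 1*0))))*199 = -(81 + (6 + 2*(11 + (-1 + 0))**2 + 10*(11 + (-1 + 0))))*199 = -(81 + (6 + 2*(11 - 1)**2 + 10*(11 - 1)))*199 = -(81 + (6 + 2*10**2 + 10*10))*199 = -(81 + (6 + 2*100 + 100))*199 = -(81 + (6 + 200 + 100))*199 = -(81 + 306)*199 = -387*199 = -1*77013 = -77013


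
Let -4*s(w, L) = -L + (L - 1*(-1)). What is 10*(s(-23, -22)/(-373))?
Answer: 5/746 ≈ 0.0067024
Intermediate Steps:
s(w, L) = -¼ (s(w, L) = -(-L + (L - 1*(-1)))/4 = -(-L + (L + 1))/4 = -(-L + (1 + L))/4 = -¼*1 = -¼)
10*(s(-23, -22)/(-373)) = 10*(-¼/(-373)) = 10*(-¼*(-1/373)) = 10*(1/1492) = 5/746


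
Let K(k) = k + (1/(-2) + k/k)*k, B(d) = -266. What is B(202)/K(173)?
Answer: -532/519 ≈ -1.0250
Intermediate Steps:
K(k) = 3*k/2 (K(k) = k + (1*(-1/2) + 1)*k = k + (-1/2 + 1)*k = k + k/2 = 3*k/2)
B(202)/K(173) = -266/((3/2)*173) = -266/519/2 = -266*2/519 = -532/519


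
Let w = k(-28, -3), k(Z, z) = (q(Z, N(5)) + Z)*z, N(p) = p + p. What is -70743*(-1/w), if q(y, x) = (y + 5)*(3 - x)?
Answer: -23581/133 ≈ -177.30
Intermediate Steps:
N(p) = 2*p
q(y, x) = (3 - x)*(5 + y) (q(y, x) = (5 + y)*(3 - x) = (3 - x)*(5 + y))
k(Z, z) = z*(-35 - 6*Z) (k(Z, z) = ((15 - 10*5 + 3*Z - 2*5*Z) + Z)*z = ((15 - 5*10 + 3*Z - 1*10*Z) + Z)*z = ((15 - 50 + 3*Z - 10*Z) + Z)*z = ((-35 - 7*Z) + Z)*z = (-35 - 6*Z)*z = z*(-35 - 6*Z))
w = -399 (w = -1*(-3)*(35 + 6*(-28)) = -1*(-3)*(35 - 168) = -1*(-3)*(-133) = -399)
-70743*(-1/w) = -70743/((-399*(-1))) = -70743/399 = -70743*1/399 = -23581/133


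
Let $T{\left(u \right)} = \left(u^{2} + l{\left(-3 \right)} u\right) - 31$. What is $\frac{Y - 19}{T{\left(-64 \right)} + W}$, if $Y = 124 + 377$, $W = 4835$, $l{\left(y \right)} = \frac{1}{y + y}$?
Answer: $\frac{723}{13366} \approx 0.054092$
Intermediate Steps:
$l{\left(y \right)} = \frac{1}{2 y}$
$Y = 501$
$T{\left(u \right)} = -31 + u^{2} - \frac{u}{6}$ ($T{\left(u \right)} = \left(u^{2} + \frac{1}{2 \left(-3\right)} u\right) - 31 = \left(u^{2} + \frac{1}{2} \left(- \frac{1}{3}\right) u\right) - 31 = \left(u^{2} - \frac{u}{6}\right) - 31 = -31 + u^{2} - \frac{u}{6}$)
$\frac{Y - 19}{T{\left(-64 \right)} + W} = \frac{501 - 19}{\left(-31 + \left(-64\right)^{2} - - \frac{32}{3}\right) + 4835} = \frac{482}{\left(-31 + 4096 + \frac{32}{3}\right) + 4835} = \frac{482}{\frac{12227}{3} + 4835} = \frac{482}{\frac{26732}{3}} = 482 \cdot \frac{3}{26732} = \frac{723}{13366}$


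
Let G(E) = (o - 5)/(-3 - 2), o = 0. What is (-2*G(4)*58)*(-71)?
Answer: 8236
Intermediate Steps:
G(E) = 1 (G(E) = (0 - 5)/(-3 - 2) = -5/(-5) = -5*(-1/5) = 1)
(-2*G(4)*58)*(-71) = (-2*1*58)*(-71) = -2*58*(-71) = -116*(-71) = 8236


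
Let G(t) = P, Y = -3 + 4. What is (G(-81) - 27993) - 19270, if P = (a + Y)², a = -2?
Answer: -47262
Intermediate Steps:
Y = 1
P = 1 (P = (-2 + 1)² = (-1)² = 1)
G(t) = 1
(G(-81) - 27993) - 19270 = (1 - 27993) - 19270 = -27992 - 19270 = -47262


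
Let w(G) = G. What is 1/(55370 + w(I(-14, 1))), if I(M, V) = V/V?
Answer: 1/55371 ≈ 1.8060e-5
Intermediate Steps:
I(M, V) = 1
1/(55370 + w(I(-14, 1))) = 1/(55370 + 1) = 1/55371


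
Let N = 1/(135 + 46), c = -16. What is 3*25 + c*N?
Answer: 13559/181 ≈ 74.912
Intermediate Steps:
N = 1/181 ≈ 0.0055249
3*25 + c*N = 3*25 - 16*1/181 = 75 - 16/181 = 13559/181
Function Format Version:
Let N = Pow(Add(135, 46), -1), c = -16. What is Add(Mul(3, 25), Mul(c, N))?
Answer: Rational(13559, 181) ≈ 74.912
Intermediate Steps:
N = Rational(1, 181) (N = Pow(181, -1) = Rational(1, 181) ≈ 0.0055249)
Add(Mul(3, 25), Mul(c, N)) = Add(Mul(3, 25), Mul(-16, Rational(1, 181))) = Add(75, Rational(-16, 181)) = Rational(13559, 181)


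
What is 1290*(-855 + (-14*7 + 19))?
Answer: -1204860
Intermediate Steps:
1290*(-855 + (-14*7 + 19)) = 1290*(-855 + (-98 + 19)) = 1290*(-855 - 79) = 1290*(-934) = -1204860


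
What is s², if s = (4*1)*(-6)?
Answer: 576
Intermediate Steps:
s = -24 (s = 4*(-6) = -24)
s² = (-24)² = 576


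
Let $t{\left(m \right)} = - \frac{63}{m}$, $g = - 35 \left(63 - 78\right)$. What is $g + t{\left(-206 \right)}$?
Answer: $\frac{108213}{206} \approx 525.31$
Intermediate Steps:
$g = 525$ ($g = \left(-35\right) \left(-15\right) = 525$)
$g + t{\left(-206 \right)} = 525 - \frac{63}{-206} = 525 - - \frac{63}{206} = 525 + \frac{63}{206} = \frac{108213}{206}$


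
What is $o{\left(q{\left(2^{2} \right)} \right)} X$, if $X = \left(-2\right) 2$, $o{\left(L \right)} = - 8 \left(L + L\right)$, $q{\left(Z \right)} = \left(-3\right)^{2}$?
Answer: $576$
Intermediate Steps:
$q{\left(Z \right)} = 9$
$o{\left(L \right)} = - 16 L$ ($o{\left(L \right)} = - 8 \cdot 2 L = - 16 L$)
$X = -4$
$o{\left(q{\left(2^{2} \right)} \right)} X = \left(-16\right) 9 \left(-4\right) = \left(-144\right) \left(-4\right) = 576$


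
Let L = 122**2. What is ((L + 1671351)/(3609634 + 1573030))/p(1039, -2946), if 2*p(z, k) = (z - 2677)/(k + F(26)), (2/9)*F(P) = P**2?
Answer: -6744940/176858409 ≈ -0.038137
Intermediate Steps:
F(P) = 9*P**2/2
L = 14884
p(z, k) = (-2677 + z)/(2*(3042 + k)) (p(z, k) = ((z - 2677)/(k + (9/2)*26**2))/2 = ((-2677 + z)/(k + (9/2)*676))/2 = ((-2677 + z)/(k + 3042))/2 = ((-2677 + z)/(3042 + k))/2 = (-2677 + z)/(2*(3042 + k)))
((L + 1671351)/(3609634 + 1573030))/p(1039, -2946) = ((14884 + 1671351)/(3609634 + 1573030))/(((-2677 + 1039)/(2*(3042 - 2946)))) = (1686235/5182664)/(((1/2)*(-1638)/96)) = (1686235*(1/5182664))/(((1/2)*(1/96)*(-1638))) = 1686235/(5182664*(-273/32)) = (1686235/5182664)*(-32/273) = -6744940/176858409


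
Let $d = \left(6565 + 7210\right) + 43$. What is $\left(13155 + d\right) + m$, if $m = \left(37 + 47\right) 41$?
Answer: $30417$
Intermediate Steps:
$m = 3444$ ($m = 84 \cdot 41 = 3444$)
$d = 13818$ ($d = 13775 + 43 = 13818$)
$\left(13155 + d\right) + m = \left(13155 + 13818\right) + 3444 = 26973 + 3444 = 30417$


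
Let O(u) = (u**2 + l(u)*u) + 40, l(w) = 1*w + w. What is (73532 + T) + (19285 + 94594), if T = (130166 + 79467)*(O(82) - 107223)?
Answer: -18240189552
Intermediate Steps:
l(w) = 2*w (l(w) = w + w = 2*w)
O(u) = 40 + 3*u**2 (O(u) = (u**2 + (2*u)*u) + 40 = (u**2 + 2*u**2) + 40 = 3*u**2 + 40 = 40 + 3*u**2)
T = -18240376963 (T = (130166 + 79467)*((40 + 3*82**2) - 107223) = 209633*((40 + 3*6724) - 107223) = 209633*((40 + 20172) - 107223) = 209633*(20212 - 107223) = 209633*(-87011) = -18240376963)
(73532 + T) + (19285 + 94594) = (73532 - 18240376963) + (19285 + 94594) = -18240303431 + 113879 = -18240189552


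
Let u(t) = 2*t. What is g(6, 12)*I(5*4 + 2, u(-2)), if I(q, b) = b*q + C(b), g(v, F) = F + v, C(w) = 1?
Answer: -1566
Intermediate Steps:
I(q, b) = 1 + b*q (I(q, b) = b*q + 1 = 1 + b*q)
g(6, 12)*I(5*4 + 2, u(-2)) = (12 + 6)*(1 + (2*(-2))*(5*4 + 2)) = 18*(1 - 4*(20 + 2)) = 18*(1 - 4*22) = 18*(1 - 88) = 18*(-87) = -1566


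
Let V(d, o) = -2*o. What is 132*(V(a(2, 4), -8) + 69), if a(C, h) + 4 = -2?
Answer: 11220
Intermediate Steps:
a(C, h) = -6 (a(C, h) = -4 - 2 = -6)
132*(V(a(2, 4), -8) + 69) = 132*(-2*(-8) + 69) = 132*(16 + 69) = 132*85 = 11220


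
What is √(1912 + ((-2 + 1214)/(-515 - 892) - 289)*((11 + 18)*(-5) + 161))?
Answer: 2*I*√149891462/469 ≈ 52.209*I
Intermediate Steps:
√(1912 + ((-2 + 1214)/(-515 - 892) - 289)*((11 + 18)*(-5) + 161)) = √(1912 + (1212/(-1407) - 289)*(29*(-5) + 161)) = √(1912 + (1212*(-1/1407) - 289)*(-145 + 161)) = √(1912 + (-404/469 - 289)*16) = √(1912 - 135945/469*16) = √(1912 - 2175120/469) = √(-1278392/469) = 2*I*√149891462/469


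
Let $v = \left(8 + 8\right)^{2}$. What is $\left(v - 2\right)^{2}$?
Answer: $64516$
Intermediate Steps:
$v = 256$ ($v = 16^{2} = 256$)
$\left(v - 2\right)^{2} = \left(256 - 2\right)^{2} = 254^{2} = 64516$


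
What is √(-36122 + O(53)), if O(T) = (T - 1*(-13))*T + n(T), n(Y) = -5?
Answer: I*√32629 ≈ 180.64*I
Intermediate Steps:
O(T) = -5 + T*(13 + T) (O(T) = (T - 1*(-13))*T - 5 = (T + 13)*T - 5 = (13 + T)*T - 5 = T*(13 + T) - 5 = -5 + T*(13 + T))
√(-36122 + O(53)) = √(-36122 + (-5 + 53² + 13*53)) = √(-36122 + (-5 + 2809 + 689)) = √(-36122 + 3493) = √(-32629) = I*√32629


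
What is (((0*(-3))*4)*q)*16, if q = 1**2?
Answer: 0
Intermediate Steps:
q = 1
(((0*(-3))*4)*q)*16 = (((0*(-3))*4)*1)*16 = ((0*4)*1)*16 = (0*1)*16 = 0*16 = 0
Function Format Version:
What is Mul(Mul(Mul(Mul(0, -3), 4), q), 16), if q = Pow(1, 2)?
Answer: 0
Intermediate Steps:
q = 1
Mul(Mul(Mul(Mul(0, -3), 4), q), 16) = Mul(Mul(Mul(Mul(0, -3), 4), 1), 16) = Mul(Mul(Mul(0, 4), 1), 16) = Mul(Mul(0, 1), 16) = Mul(0, 16) = 0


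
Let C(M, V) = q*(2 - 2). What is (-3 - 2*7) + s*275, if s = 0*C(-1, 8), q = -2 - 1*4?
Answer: -17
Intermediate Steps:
q = -6 (q = -2 - 4 = -6)
C(M, V) = 0 (C(M, V) = -6*(2 - 2) = -6*0 = 0)
s = 0 (s = 0*0 = 0)
(-3 - 2*7) + s*275 = (-3 - 2*7) + 0*275 = (-3 - 14) + 0 = -17 + 0 = -17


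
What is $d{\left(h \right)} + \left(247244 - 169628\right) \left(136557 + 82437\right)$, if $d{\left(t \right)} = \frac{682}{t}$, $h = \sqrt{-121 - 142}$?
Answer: $16997438304 - \frac{682 i \sqrt{263}}{263} \approx 1.6997 \cdot 10^{10} - 42.054 i$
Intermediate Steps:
$h = i \sqrt{263}$ ($h = \sqrt{-263} = i \sqrt{263} \approx 16.217 i$)
$d{\left(h \right)} + \left(247244 - 169628\right) \left(136557 + 82437\right) = \frac{682}{i \sqrt{263}} + \left(247244 - 169628\right) \left(136557 + 82437\right) = 682 \left(- \frac{i \sqrt{263}}{263}\right) + 77616 \cdot 218994 = - \frac{682 i \sqrt{263}}{263} + 16997438304 = 16997438304 - \frac{682 i \sqrt{263}}{263}$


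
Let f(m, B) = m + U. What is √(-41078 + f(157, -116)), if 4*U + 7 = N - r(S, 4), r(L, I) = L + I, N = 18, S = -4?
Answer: I*√163673/2 ≈ 202.28*I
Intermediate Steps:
r(L, I) = I + L
U = 11/4 (U = -7/4 + (18 - (4 - 4))/4 = -7/4 + (18 - 1*0)/4 = -7/4 + (18 + 0)/4 = -7/4 + (¼)*18 = -7/4 + 9/2 = 11/4 ≈ 2.7500)
f(m, B) = 11/4 + m (f(m, B) = m + 11/4 = 11/4 + m)
√(-41078 + f(157, -116)) = √(-41078 + (11/4 + 157)) = √(-41078 + 639/4) = √(-163673/4) = I*√163673/2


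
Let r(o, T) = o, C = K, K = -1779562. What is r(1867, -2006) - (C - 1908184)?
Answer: 3689613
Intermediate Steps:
C = -1779562
r(1867, -2006) - (C - 1908184) = 1867 - (-1779562 - 1908184) = 1867 - 1*(-3687746) = 1867 + 3687746 = 3689613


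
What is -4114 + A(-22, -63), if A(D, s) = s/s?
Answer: -4113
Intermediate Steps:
A(D, s) = 1
-4114 + A(-22, -63) = -4114 + 1 = -4113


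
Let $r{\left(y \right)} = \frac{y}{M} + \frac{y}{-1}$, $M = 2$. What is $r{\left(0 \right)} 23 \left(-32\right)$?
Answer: $0$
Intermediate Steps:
$r{\left(y \right)} = - \frac{y}{2}$ ($r{\left(y \right)} = \frac{y}{2} + \frac{y}{-1} = y \frac{1}{2} + y \left(-1\right) = \frac{y}{2} - y = - \frac{y}{2}$)
$r{\left(0 \right)} 23 \left(-32\right) = \left(- \frac{1}{2}\right) 0 \cdot 23 \left(-32\right) = 0 \cdot 23 \left(-32\right) = 0 \left(-32\right) = 0$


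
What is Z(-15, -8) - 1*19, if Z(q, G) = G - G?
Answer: -19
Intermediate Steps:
Z(q, G) = 0
Z(-15, -8) - 1*19 = 0 - 1*19 = 0 - 19 = -19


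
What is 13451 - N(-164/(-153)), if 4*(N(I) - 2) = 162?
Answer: 26817/2 ≈ 13409.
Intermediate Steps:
N(I) = 85/2 (N(I) = 2 + (1/4)*162 = 2 + 81/2 = 85/2)
13451 - N(-164/(-153)) = 13451 - 1*85/2 = 13451 - 85/2 = 26817/2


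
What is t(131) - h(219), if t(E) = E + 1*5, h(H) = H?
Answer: -83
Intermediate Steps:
t(E) = 5 + E (t(E) = E + 5 = 5 + E)
t(131) - h(219) = (5 + 131) - 1*219 = 136 - 219 = -83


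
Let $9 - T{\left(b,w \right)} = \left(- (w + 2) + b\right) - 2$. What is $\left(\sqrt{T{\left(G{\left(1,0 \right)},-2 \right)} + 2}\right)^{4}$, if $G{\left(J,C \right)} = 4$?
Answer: $81$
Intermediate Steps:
$T{\left(b,w \right)} = 13 + w - b$ ($T{\left(b,w \right)} = 9 - \left(\left(- (w + 2) + b\right) - 2\right) = 9 - \left(\left(- (2 + w) + b\right) - 2\right) = 9 - \left(\left(\left(-2 - w\right) + b\right) - 2\right) = 9 - \left(\left(-2 + b - w\right) - 2\right) = 9 - \left(-4 + b - w\right) = 9 + \left(4 + w - b\right) = 13 + w - b$)
$\left(\sqrt{T{\left(G{\left(1,0 \right)},-2 \right)} + 2}\right)^{4} = \left(\sqrt{\left(13 - 2 - 4\right) + 2}\right)^{4} = \left(\sqrt{7 + 2}\right)^{4} = \left(\sqrt{9}\right)^{4} = 3^{4} = 81$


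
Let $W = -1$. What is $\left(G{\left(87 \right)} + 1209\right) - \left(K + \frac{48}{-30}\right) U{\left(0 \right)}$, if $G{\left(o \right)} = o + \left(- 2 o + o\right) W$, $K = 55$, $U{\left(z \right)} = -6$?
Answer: $\frac{8517}{5} \approx 1703.4$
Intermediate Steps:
$G{\left(o \right)} = 2 o$ ($G{\left(o \right)} = o + \left(- 2 o + o\right) \left(-1\right) = o + - o \left(-1\right) = o + o = 2 o$)
$\left(G{\left(87 \right)} + 1209\right) - \left(K + \frac{48}{-30}\right) U{\left(0 \right)} = \left(2 \cdot 87 + 1209\right) - \left(55 + \frac{48}{-30}\right) \left(-6\right) = \left(174 + 1209\right) - \left(55 + 48 \left(- \frac{1}{30}\right)\right) \left(-6\right) = 1383 - \left(55 - \frac{8}{5}\right) \left(-6\right) = 1383 - \frac{267}{5} \left(-6\right) = 1383 - - \frac{1602}{5} = 1383 + \frac{1602}{5} = \frac{8517}{5}$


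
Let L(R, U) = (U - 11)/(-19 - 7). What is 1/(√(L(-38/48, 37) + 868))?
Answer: √3/51 ≈ 0.033962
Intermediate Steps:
L(R, U) = 11/26 - U/26 (L(R, U) = (-11 + U)/(-26) = (-11 + U)*(-1/26) = 11/26 - U/26)
1/(√(L(-38/48, 37) + 868)) = 1/(√((11/26 - 1/26*37) + 868)) = 1/(√((11/26 - 37/26) + 868)) = 1/(√(-1 + 868)) = 1/(√867) = 1/(17*√3) = √3/51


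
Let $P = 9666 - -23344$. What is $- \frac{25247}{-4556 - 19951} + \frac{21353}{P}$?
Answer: $\frac{1356701441}{808976070} \approx 1.6771$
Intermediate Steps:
$P = 33010$ ($P = 9666 + 23344 = 33010$)
$- \frac{25247}{-4556 - 19951} + \frac{21353}{P} = - \frac{25247}{-4556 - 19951} + \frac{21353}{33010} = - \frac{25247}{-24507} + 21353 \cdot \frac{1}{33010} = \left(-25247\right) \left(- \frac{1}{24507}\right) + \frac{21353}{33010} = \frac{25247}{24507} + \frac{21353}{33010} = \frac{1356701441}{808976070}$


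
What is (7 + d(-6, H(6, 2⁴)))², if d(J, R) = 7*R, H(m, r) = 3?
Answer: 784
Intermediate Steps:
(7 + d(-6, H(6, 2⁴)))² = (7 + 7*3)² = (7 + 21)² = 28² = 784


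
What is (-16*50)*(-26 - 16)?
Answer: 33600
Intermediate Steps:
(-16*50)*(-26 - 16) = -800*(-42) = 33600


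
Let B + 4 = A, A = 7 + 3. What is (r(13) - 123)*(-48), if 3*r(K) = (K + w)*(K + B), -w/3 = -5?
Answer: -2608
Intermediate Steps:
A = 10
B = 6 (B = -4 + 10 = 6)
w = 15 (w = -3*(-5) = 15)
r(K) = (6 + K)*(15 + K)/3 (r(K) = ((K + 15)*(K + 6))/3 = ((15 + K)*(6 + K))/3 = ((6 + K)*(15 + K))/3 = (6 + K)*(15 + K)/3)
(r(13) - 123)*(-48) = ((30 + 7*13 + (⅓)*13²) - 123)*(-48) = ((30 + 91 + (⅓)*169) - 123)*(-48) = ((30 + 91 + 169/3) - 123)*(-48) = (532/3 - 123)*(-48) = (163/3)*(-48) = -2608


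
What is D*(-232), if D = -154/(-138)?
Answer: -17864/69 ≈ -258.90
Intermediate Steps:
D = 77/69 (D = -154*(-1/138) = 77/69 ≈ 1.1159)
D*(-232) = (77/69)*(-232) = -17864/69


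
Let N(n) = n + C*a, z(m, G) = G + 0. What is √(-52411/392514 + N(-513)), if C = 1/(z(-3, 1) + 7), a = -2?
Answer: 7*I*√1614195573099/392514 ≈ 22.658*I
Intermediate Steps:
z(m, G) = G
C = ⅛ (C = 1/(1 + 7) = 1/8 = ⅛ ≈ 0.12500)
N(n) = -¼ + n (N(n) = n + (⅛)*(-2) = n - ¼ = -¼ + n)
√(-52411/392514 + N(-513)) = √(-52411/392514 + (-¼ - 513)) = √(-52411*1/392514 - 2053/4) = √(-52411/392514 - 2053/4) = √(-403020443/785028) = 7*I*√1614195573099/392514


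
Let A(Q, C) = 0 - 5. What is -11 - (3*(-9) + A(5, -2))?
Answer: 21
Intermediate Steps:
A(Q, C) = -5
-11 - (3*(-9) + A(5, -2)) = -11 - (3*(-9) - 5) = -11 - (-27 - 5) = -11 - 1*(-32) = -11 + 32 = 21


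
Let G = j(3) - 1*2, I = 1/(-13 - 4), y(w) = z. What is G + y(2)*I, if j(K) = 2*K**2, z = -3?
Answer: 275/17 ≈ 16.176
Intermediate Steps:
y(w) = -3
I = -1/17 (I = 1/(-17) = -1/17 ≈ -0.058824)
G = 16 (G = 2*3**2 - 1*2 = 2*9 - 2 = 18 - 2 = 16)
G + y(2)*I = 16 - 3*(-1/17) = 16 + 3/17 = 275/17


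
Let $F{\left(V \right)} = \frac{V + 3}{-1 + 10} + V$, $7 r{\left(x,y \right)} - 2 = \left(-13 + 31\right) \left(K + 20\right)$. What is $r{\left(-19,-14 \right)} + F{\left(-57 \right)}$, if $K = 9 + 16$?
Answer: $53$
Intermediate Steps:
$K = 25$
$r{\left(x,y \right)} = 116$ ($r{\left(x,y \right)} = \frac{2}{7} + \frac{\left(-13 + 31\right) \left(25 + 20\right)}{7} = \frac{2}{7} + \frac{18 \cdot 45}{7} = \frac{2}{7} + \frac{1}{7} \cdot 810 = \frac{2}{7} + \frac{810}{7} = 116$)
$F{\left(V \right)} = \frac{1}{3} + \frac{10 V}{9}$ ($F{\left(V \right)} = \frac{3 + V}{9} + V = \left(3 + V\right) \frac{1}{9} + V = \left(\frac{1}{3} + \frac{V}{9}\right) + V = \frac{1}{3} + \frac{10 V}{9}$)
$r{\left(-19,-14 \right)} + F{\left(-57 \right)} = 116 + \left(\frac{1}{3} + \frac{10}{9} \left(-57\right)\right) = 116 + \left(\frac{1}{3} - \frac{190}{3}\right) = 116 - 63 = 53$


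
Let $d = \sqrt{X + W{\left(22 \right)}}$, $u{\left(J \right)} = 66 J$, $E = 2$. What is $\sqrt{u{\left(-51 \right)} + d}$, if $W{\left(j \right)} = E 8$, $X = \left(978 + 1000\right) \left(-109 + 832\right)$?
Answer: $\sqrt{-3366 + \sqrt{1430110}} \approx 46.585 i$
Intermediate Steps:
$X = 1430094$ ($X = 1978 \cdot 723 = 1430094$)
$W{\left(j \right)} = 16$ ($W{\left(j \right)} = 2 \cdot 8 = 16$)
$d = \sqrt{1430110}$ ($d = \sqrt{1430094 + 16} = \sqrt{1430110} \approx 1195.9$)
$\sqrt{u{\left(-51 \right)} + d} = \sqrt{66 \left(-51\right) + \sqrt{1430110}} = \sqrt{-3366 + \sqrt{1430110}}$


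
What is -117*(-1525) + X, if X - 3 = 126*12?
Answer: 179940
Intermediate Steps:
X = 1515 (X = 3 + 126*12 = 3 + 1512 = 1515)
-117*(-1525) + X = -117*(-1525) + 1515 = 178425 + 1515 = 179940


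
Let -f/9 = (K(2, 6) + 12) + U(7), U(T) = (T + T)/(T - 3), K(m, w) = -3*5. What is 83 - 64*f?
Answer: 371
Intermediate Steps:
K(m, w) = -15
U(T) = 2*T/(-3 + T) (U(T) = (2*T)/(-3 + T) = 2*T/(-3 + T))
f = -9/2 (f = -9*((-15 + 12) + 2*7/(-3 + 7)) = -9*(-3 + 2*7/4) = -9*(-3 + 2*7*(1/4)) = -9*(-3 + 7/2) = -9*1/2 = -9/2 ≈ -4.5000)
83 - 64*f = 83 - 64*(-9/2) = 83 + 288 = 371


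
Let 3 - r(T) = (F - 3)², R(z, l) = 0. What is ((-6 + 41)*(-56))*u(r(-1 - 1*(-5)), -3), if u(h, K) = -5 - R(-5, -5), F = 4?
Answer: 9800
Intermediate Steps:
r(T) = 2 (r(T) = 3 - (4 - 3)² = 3 - 1*1² = 3 - 1*1 = 3 - 1 = 2)
u(h, K) = -5 (u(h, K) = -5 - 1*0 = -5 + 0 = -5)
((-6 + 41)*(-56))*u(r(-1 - 1*(-5)), -3) = ((-6 + 41)*(-56))*(-5) = (35*(-56))*(-5) = -1960*(-5) = 9800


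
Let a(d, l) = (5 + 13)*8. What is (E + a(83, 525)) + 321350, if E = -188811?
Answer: 132683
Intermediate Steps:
a(d, l) = 144 (a(d, l) = 18*8 = 144)
(E + a(83, 525)) + 321350 = (-188811 + 144) + 321350 = -188667 + 321350 = 132683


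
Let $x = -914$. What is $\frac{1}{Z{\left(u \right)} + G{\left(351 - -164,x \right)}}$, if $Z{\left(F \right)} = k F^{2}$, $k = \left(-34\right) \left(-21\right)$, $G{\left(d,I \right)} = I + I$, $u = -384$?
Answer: $\frac{1}{105281756} \approx 9.4983 \cdot 10^{-9}$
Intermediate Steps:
$G{\left(d,I \right)} = 2 I$
$k = 714$
$Z{\left(F \right)} = 714 F^{2}$
$\frac{1}{Z{\left(u \right)} + G{\left(351 - -164,x \right)}} = \frac{1}{714 \left(-384\right)^{2} + 2 \left(-914\right)} = \frac{1}{714 \cdot 147456 - 1828} = \frac{1}{105283584 - 1828} = \frac{1}{105281756}$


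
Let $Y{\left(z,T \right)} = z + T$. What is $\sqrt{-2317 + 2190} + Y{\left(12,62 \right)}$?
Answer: $74 + i \sqrt{127} \approx 74.0 + 11.269 i$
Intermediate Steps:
$Y{\left(z,T \right)} = T + z$
$\sqrt{-2317 + 2190} + Y{\left(12,62 \right)} = \sqrt{-2317 + 2190} + \left(62 + 12\right) = \sqrt{-127} + 74 = i \sqrt{127} + 74 = 74 + i \sqrt{127}$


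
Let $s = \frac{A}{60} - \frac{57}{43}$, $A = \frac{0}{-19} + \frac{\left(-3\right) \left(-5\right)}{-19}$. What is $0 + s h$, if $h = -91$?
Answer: $\frac{398125}{3268} \approx 121.83$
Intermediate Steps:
$A = - \frac{15}{19}$ ($A = 0 \left(- \frac{1}{19}\right) + 15 \left(- \frac{1}{19}\right) = 0 - \frac{15}{19} = - \frac{15}{19} \approx -0.78947$)
$s = - \frac{4375}{3268}$ ($s = - \frac{15}{19 \cdot 60} - \frac{57}{43} = \left(- \frac{15}{19}\right) \frac{1}{60} - \frac{57}{43} = - \frac{1}{76} - \frac{57}{43} = - \frac{4375}{3268} \approx -1.3387$)
$0 + s h = 0 - - \frac{398125}{3268} = 0 + \frac{398125}{3268} = \frac{398125}{3268}$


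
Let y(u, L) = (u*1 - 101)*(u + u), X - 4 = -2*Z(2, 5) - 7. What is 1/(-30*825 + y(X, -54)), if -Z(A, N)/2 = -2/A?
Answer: -1/23238 ≈ -4.3033e-5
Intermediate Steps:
Z(A, N) = 4/A (Z(A, N) = -(-4)/A = 4/A)
X = -7 (X = 4 + (-8/2 - 7) = 4 + (-2*2 - 7) = 4 + (-4 - 7) = 4 - 11 = -7)
y(u, L) = 2*u*(-101 + u) (y(u, L) = (u - 101)*(2*u) = (-101 + u)*(2*u) = 2*u*(-101 + u))
1/(-30*825 + y(X, -54)) = 1/(-30*825 + 2*(-7)*(-101 - 7)) = 1/(-24750 + 2*(-7)*(-108)) = 1/(-24750 + 1512) = 1/(-23238) = -1/23238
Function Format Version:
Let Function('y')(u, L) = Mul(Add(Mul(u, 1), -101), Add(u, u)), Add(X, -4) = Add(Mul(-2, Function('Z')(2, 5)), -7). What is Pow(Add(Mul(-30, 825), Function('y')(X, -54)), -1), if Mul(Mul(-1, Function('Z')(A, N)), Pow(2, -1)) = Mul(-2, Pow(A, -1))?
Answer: Rational(-1, 23238) ≈ -4.3033e-5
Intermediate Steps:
Function('Z')(A, N) = Mul(4, Pow(A, -1)) (Function('Z')(A, N) = Mul(-2, Mul(-2, Pow(A, -1))) = Mul(4, Pow(A, -1)))
X = -7 (X = Add(4, Add(Mul(-2, Mul(4, Pow(2, -1))), -7)) = Add(4, Add(Mul(-2, Mul(4, Rational(1, 2))), -7)) = Add(4, Add(Mul(-2, 2), -7)) = Add(4, Add(-4, -7)) = Add(4, -11) = -7)
Function('y')(u, L) = Mul(2, u, Add(-101, u)) (Function('y')(u, L) = Mul(Add(u, -101), Mul(2, u)) = Mul(Add(-101, u), Mul(2, u)) = Mul(2, u, Add(-101, u)))
Pow(Add(Mul(-30, 825), Function('y')(X, -54)), -1) = Pow(Add(Mul(-30, 825), Mul(2, -7, Add(-101, -7))), -1) = Pow(Add(-24750, Mul(2, -7, -108)), -1) = Pow(Add(-24750, 1512), -1) = Pow(-23238, -1) = Rational(-1, 23238)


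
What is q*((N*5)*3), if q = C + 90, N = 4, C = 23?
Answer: 6780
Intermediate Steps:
q = 113 (q = 23 + 90 = 113)
q*((N*5)*3) = 113*((4*5)*3) = 113*(20*3) = 113*60 = 6780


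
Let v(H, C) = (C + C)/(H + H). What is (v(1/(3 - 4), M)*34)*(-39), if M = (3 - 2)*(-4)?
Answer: -5304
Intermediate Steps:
M = -4 (M = 1*(-4) = -4)
v(H, C) = C/H (v(H, C) = (2*C)/((2*H)) = (2*C)*(1/(2*H)) = C/H)
(v(1/(3 - 4), M)*34)*(-39) = (-4/(1/(3 - 4))*34)*(-39) = (-4/(1/(-1))*34)*(-39) = (-4/(-1)*34)*(-39) = (-4*(-1)*34)*(-39) = (4*34)*(-39) = 136*(-39) = -5304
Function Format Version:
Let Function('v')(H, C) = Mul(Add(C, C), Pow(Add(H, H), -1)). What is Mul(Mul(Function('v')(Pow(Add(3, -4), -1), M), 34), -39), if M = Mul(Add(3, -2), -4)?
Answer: -5304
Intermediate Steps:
M = -4 (M = Mul(1, -4) = -4)
Function('v')(H, C) = Mul(C, Pow(H, -1)) (Function('v')(H, C) = Mul(Mul(2, C), Pow(Mul(2, H), -1)) = Mul(Mul(2, C), Mul(Rational(1, 2), Pow(H, -1))) = Mul(C, Pow(H, -1)))
Mul(Mul(Function('v')(Pow(Add(3, -4), -1), M), 34), -39) = Mul(Mul(Mul(-4, Pow(Pow(Add(3, -4), -1), -1)), 34), -39) = Mul(Mul(Mul(-4, Pow(Pow(-1, -1), -1)), 34), -39) = Mul(Mul(Mul(-4, Pow(-1, -1)), 34), -39) = Mul(Mul(Mul(-4, -1), 34), -39) = Mul(Mul(4, 34), -39) = Mul(136, -39) = -5304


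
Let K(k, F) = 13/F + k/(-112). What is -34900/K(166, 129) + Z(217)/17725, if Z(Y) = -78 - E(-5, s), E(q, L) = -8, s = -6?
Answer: 893756752294/35375555 ≈ 25265.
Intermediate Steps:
K(k, F) = 13/F - k/112 (K(k, F) = 13/F + k*(-1/112) = 13/F - k/112)
Z(Y) = -70 (Z(Y) = -78 - 1*(-8) = -78 + 8 = -70)
-34900/K(166, 129) + Z(217)/17725 = -34900/(13/129 - 1/112*166) - 70/17725 = -34900/(13*(1/129) - 83/56) - 70*1/17725 = -34900/(13/129 - 83/56) - 14/3545 = -34900/(-9979/7224) - 14/3545 = -34900*(-7224/9979) - 14/3545 = 252117600/9979 - 14/3545 = 893756752294/35375555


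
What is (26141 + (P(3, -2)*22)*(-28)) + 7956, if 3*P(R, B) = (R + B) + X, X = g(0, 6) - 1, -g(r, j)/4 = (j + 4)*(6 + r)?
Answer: 83377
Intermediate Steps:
g(r, j) = -4*(4 + j)*(6 + r) (g(r, j) = -4*(j + 4)*(6 + r) = -4*(4 + j)*(6 + r))
X = -241 (X = (-96 - 24*6 - 16*0 - 4*6*0) - 1 = (-96 - 144 + 0 + 0) - 1 = -240 - 1 = -241)
P(R, B) = -241/3 + B/3 + R/3 (P(R, B) = ((R + B) - 241)/3 = ((B + R) - 241)/3 = (-241 + B + R)/3 = -241/3 + B/3 + R/3)
(26141 + (P(3, -2)*22)*(-28)) + 7956 = (26141 + ((-241/3 + (⅓)*(-2) + (⅓)*3)*22)*(-28)) + 7956 = (26141 + ((-241/3 - ⅔ + 1)*22)*(-28)) + 7956 = (26141 - 80*22*(-28)) + 7956 = (26141 - 1760*(-28)) + 7956 = (26141 + 49280) + 7956 = 75421 + 7956 = 83377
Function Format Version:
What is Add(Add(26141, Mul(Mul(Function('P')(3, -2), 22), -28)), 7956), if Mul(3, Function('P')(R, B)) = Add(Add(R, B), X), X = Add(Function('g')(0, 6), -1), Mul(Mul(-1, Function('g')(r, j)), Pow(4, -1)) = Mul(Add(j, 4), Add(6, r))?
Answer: 83377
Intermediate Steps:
Function('g')(r, j) = Mul(-4, Add(4, j), Add(6, r)) (Function('g')(r, j) = Mul(-4, Mul(Add(j, 4), Add(6, r))) = Mul(-4, Mul(Add(4, j), Add(6, r))) = Mul(-4, Add(4, j), Add(6, r)))
X = -241 (X = Add(Add(-96, Mul(-24, 6), Mul(-16, 0), Mul(-4, 6, 0)), -1) = Add(Add(-96, -144, 0, 0), -1) = Add(-240, -1) = -241)
Function('P')(R, B) = Add(Rational(-241, 3), Mul(Rational(1, 3), B), Mul(Rational(1, 3), R)) (Function('P')(R, B) = Mul(Rational(1, 3), Add(Add(R, B), -241)) = Mul(Rational(1, 3), Add(Add(B, R), -241)) = Mul(Rational(1, 3), Add(-241, B, R)) = Add(Rational(-241, 3), Mul(Rational(1, 3), B), Mul(Rational(1, 3), R)))
Add(Add(26141, Mul(Mul(Function('P')(3, -2), 22), -28)), 7956) = Add(Add(26141, Mul(Mul(Add(Rational(-241, 3), Mul(Rational(1, 3), -2), Mul(Rational(1, 3), 3)), 22), -28)), 7956) = Add(Add(26141, Mul(Mul(Add(Rational(-241, 3), Rational(-2, 3), 1), 22), -28)), 7956) = Add(Add(26141, Mul(Mul(-80, 22), -28)), 7956) = Add(Add(26141, Mul(-1760, -28)), 7956) = Add(Add(26141, 49280), 7956) = Add(75421, 7956) = 83377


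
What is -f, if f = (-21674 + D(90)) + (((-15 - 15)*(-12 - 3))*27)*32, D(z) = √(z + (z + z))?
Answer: -367126 - 3*√30 ≈ -3.6714e+5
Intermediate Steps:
D(z) = √3*√z (D(z) = √(z + 2*z) = √(3*z) = √3*√z)
f = 367126 + 3*√30 (f = (-21674 + √3*√90) + (((-15 - 15)*(-12 - 3))*27)*32 = (-21674 + √3*(3*√10)) + (-30*(-15)*27)*32 = (-21674 + 3*√30) + (450*27)*32 = (-21674 + 3*√30) + 12150*32 = (-21674 + 3*√30) + 388800 = 367126 + 3*√30 ≈ 3.6714e+5)
-f = -(367126 + 3*√30) = -367126 - 3*√30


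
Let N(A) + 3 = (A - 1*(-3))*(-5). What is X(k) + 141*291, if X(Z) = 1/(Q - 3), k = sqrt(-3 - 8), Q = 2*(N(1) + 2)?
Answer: 1846394/45 ≈ 41031.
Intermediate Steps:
N(A) = -18 - 5*A (N(A) = -3 + (A - 1*(-3))*(-5) = -3 + (A + 3)*(-5) = -3 + (3 + A)*(-5) = -3 + (-15 - 5*A) = -18 - 5*A)
Q = -42 (Q = 2*((-18 - 5*1) + 2) = 2*((-18 - 5) + 2) = 2*(-23 + 2) = 2*(-21) = -42)
k = I*sqrt(11) (k = sqrt(-11) = I*sqrt(11) ≈ 3.3166*I)
X(Z) = -1/45 (X(Z) = 1/(-42 - 3) = 1/(-45) = -1/45)
X(k) + 141*291 = -1/45 + 141*291 = -1/45 + 41031 = 1846394/45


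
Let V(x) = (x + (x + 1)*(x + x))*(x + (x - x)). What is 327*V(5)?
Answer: 106275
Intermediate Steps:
V(x) = x*(x + 2*x*(1 + x)) (V(x) = (x + (1 + x)*(2*x))*(x + 0) = (x + 2*x*(1 + x))*x = x*(x + 2*x*(1 + x)))
327*V(5) = 327*(5²*(3 + 2*5)) = 327*(25*(3 + 10)) = 327*(25*13) = 327*325 = 106275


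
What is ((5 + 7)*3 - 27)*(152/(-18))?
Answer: -76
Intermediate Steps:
((5 + 7)*3 - 27)*(152/(-18)) = (12*3 - 27)*(152*(-1/18)) = (36 - 27)*(-76/9) = 9*(-76/9) = -76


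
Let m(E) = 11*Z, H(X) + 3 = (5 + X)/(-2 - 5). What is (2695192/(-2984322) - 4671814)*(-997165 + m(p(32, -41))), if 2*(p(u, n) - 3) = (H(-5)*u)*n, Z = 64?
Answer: 6946429274758316650/1492161 ≈ 4.6553e+12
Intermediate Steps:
H(X) = -26/7 - X/7 (H(X) = -3 + (5 + X)/(-2 - 5) = -3 + (5 + X)/(-7) = -3 + (5 + X)*(-⅐) = -3 + (-5/7 - X/7) = -26/7 - X/7)
p(u, n) = 3 - 3*n*u/2 (p(u, n) = 3 + (((-26/7 - ⅐*(-5))*u)*n)/2 = 3 + (((-26/7 + 5/7)*u)*n)/2 = 3 + ((-3*u)*n)/2 = 3 + (-3*n*u)/2 = 3 - 3*n*u/2)
m(E) = 704 (m(E) = 11*64 = 704)
(2695192/(-2984322) - 4671814)*(-997165 + m(p(32, -41))) = (2695192/(-2984322) - 4671814)*(-997165 + 704) = (2695192*(-1/2984322) - 4671814)*(-996461) = (-1347596/1492161 - 4671814)*(-996461) = -6971099997650/1492161*(-996461) = 6946429274758316650/1492161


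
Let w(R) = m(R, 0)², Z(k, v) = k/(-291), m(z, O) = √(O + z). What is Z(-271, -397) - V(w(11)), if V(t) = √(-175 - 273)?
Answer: 271/291 - 8*I*√7 ≈ 0.93127 - 21.166*I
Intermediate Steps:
Z(k, v) = -k/291 (Z(k, v) = k*(-1/291) = -k/291)
w(R) = R (w(R) = (√(0 + R))² = (√R)² = R)
V(t) = 8*I*√7 (V(t) = √(-448) = 8*I*√7)
Z(-271, -397) - V(w(11)) = -1/291*(-271) - 8*I*√7 = 271/291 - 8*I*√7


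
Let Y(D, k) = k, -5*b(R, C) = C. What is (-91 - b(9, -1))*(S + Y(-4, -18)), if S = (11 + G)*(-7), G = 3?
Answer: 52896/5 ≈ 10579.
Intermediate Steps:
b(R, C) = -C/5
S = -98 (S = (11 + 3)*(-7) = 14*(-7) = -98)
(-91 - b(9, -1))*(S + Y(-4, -18)) = (-91 - (-1)*(-1)/5)*(-98 - 18) = (-91 - 1*1/5)*(-116) = (-91 - 1/5)*(-116) = -456/5*(-116) = 52896/5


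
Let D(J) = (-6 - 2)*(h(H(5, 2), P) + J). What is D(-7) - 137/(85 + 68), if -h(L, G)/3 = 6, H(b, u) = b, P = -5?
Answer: 30463/153 ≈ 199.10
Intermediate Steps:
h(L, G) = -18 (h(L, G) = -3*6 = -18)
D(J) = 144 - 8*J (D(J) = (-6 - 2)*(-18 + J) = -8*(-18 + J) = 144 - 8*J)
D(-7) - 137/(85 + 68) = (144 - 8*(-7)) - 137/(85 + 68) = (144 + 56) - 137/153 = 200 - 137*1/153 = 200 - 137/153 = 30463/153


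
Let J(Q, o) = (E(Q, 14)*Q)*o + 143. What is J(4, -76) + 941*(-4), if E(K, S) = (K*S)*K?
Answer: -71717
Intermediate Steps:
E(K, S) = S*K**2
J(Q, o) = 143 + 14*o*Q**3 (J(Q, o) = ((14*Q**2)*Q)*o + 143 = (14*Q**3)*o + 143 = 14*o*Q**3 + 143 = 143 + 14*o*Q**3)
J(4, -76) + 941*(-4) = (143 + 14*(-76)*4**3) + 941*(-4) = (143 + 14*(-76)*64) - 3764 = (143 - 68096) - 3764 = -67953 - 3764 = -71717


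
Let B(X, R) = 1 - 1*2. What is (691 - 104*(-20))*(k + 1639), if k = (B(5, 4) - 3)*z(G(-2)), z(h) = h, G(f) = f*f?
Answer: 4497333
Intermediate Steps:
B(X, R) = -1 (B(X, R) = 1 - 2 = -1)
G(f) = f**2
k = -16 (k = (-1 - 3)*(-2)**2 = -4*4 = -16)
(691 - 104*(-20))*(k + 1639) = (691 - 104*(-20))*(-16 + 1639) = (691 + 2080)*1623 = 2771*1623 = 4497333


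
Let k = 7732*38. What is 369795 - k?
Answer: 75979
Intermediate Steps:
k = 293816
369795 - k = 369795 - 1*293816 = 369795 - 293816 = 75979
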